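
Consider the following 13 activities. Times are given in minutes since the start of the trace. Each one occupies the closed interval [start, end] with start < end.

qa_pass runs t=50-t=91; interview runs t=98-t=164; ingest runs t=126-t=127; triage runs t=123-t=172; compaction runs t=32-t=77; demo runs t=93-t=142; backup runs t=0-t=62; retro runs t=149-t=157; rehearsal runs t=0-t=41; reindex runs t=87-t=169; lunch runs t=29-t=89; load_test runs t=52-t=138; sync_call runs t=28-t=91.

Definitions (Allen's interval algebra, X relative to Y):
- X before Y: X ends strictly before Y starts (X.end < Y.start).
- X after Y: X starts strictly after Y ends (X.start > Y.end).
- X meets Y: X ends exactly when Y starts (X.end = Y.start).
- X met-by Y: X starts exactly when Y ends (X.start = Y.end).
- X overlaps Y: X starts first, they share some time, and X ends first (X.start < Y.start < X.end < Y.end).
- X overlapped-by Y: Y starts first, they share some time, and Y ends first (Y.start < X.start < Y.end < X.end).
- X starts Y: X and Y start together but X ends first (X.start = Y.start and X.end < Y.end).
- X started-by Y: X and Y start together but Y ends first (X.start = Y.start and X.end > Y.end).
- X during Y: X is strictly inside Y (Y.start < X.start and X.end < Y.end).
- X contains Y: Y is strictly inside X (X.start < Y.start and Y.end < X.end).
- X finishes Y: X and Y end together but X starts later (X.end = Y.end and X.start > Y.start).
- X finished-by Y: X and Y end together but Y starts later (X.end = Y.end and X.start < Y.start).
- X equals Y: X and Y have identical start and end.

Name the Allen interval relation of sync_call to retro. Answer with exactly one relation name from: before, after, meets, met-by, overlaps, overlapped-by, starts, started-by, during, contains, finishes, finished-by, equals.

before

sync_call = [t=28, t=91]; retro = [t=149, t=157].
Compare endpoints: sync_call.start < retro.start, sync_call.start < retro.end, sync_call.end < retro.start, sync_call.end < retro.end.
That pattern is 'before'.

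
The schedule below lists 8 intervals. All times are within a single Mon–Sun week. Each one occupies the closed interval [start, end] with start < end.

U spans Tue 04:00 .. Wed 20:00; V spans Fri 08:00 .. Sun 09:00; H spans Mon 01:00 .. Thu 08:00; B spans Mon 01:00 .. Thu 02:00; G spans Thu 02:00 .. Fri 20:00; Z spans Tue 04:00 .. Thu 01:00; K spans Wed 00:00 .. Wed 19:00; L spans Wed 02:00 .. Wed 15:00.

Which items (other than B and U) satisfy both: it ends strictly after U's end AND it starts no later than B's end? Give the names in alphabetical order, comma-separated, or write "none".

Conditions: its end is strictly after U's end (X.end > Wed 20:00) AND its start is no later than B's end (X.start <= Thu 02:00).
G: end Fri 20:00 > Wed 20:00? ✓; start Thu 02:00 <= Thu 02:00? ✓ → yes.
H: end Thu 08:00 > Wed 20:00? ✓; start Mon 01:00 <= Thu 02:00? ✓ → yes.
K: end Wed 19:00 > Wed 20:00? ✗; start Wed 00:00 <= Thu 02:00? ✓ → no.
L: end Wed 15:00 > Wed 20:00? ✗; start Wed 02:00 <= Thu 02:00? ✓ → no.
V: end Sun 09:00 > Wed 20:00? ✓; start Fri 08:00 <= Thu 02:00? ✗ → no.
Z: end Thu 01:00 > Wed 20:00? ✓; start Tue 04:00 <= Thu 02:00? ✓ → yes.
Result: G, H, Z.

G, H, Z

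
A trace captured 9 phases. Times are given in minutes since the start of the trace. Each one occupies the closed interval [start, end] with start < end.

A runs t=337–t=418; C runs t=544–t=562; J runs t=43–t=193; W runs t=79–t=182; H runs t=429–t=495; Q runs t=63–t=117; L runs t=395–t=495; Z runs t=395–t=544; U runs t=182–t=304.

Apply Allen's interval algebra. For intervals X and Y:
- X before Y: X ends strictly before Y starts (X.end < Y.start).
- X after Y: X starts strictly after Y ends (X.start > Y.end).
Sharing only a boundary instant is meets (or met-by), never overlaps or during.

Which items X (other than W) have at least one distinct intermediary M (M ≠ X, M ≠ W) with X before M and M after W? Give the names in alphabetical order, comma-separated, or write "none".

A, H, J, L, Q, U

Target W = [t=79, t=182].
Intermediaries M with M after W: A, C, H, L, Z.
Via A — items with X before A: J, Q, U.
Via C — items with X before C: A, H, J, L, Q, U.
Via H — items with X before H: A, J, Q, U.
Via L — items with X before L: J, Q, U.
Via Z — items with X before Z: J, Q, U.
Union: A, H, J, L, Q, U.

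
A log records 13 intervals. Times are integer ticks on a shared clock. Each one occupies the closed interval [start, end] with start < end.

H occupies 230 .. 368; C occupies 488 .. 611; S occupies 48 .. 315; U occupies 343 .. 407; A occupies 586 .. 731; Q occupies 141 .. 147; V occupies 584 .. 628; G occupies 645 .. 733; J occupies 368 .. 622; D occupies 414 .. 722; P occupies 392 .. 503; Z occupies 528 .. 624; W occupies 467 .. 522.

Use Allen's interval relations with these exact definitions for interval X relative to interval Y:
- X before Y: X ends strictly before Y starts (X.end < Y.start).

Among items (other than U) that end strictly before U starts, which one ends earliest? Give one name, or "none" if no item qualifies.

Target U = [343, 407].
A [586, 731] → after → excluded.
C [488, 611] → after → excluded.
D [414, 722] → after → excluded.
G [645, 733] → after → excluded.
H [230, 368] → overlaps → excluded.
J [368, 622] → overlapped-by → excluded.
P [392, 503] → overlapped-by → excluded.
Q [141, 147] → before → candidate.
S [48, 315] → before → candidate.
V [584, 628] → after → excluded.
W [467, 522] → after → excluded.
Z [528, 624] → after → excluded.
Among candidates, earliest end is 147 → Q.

Q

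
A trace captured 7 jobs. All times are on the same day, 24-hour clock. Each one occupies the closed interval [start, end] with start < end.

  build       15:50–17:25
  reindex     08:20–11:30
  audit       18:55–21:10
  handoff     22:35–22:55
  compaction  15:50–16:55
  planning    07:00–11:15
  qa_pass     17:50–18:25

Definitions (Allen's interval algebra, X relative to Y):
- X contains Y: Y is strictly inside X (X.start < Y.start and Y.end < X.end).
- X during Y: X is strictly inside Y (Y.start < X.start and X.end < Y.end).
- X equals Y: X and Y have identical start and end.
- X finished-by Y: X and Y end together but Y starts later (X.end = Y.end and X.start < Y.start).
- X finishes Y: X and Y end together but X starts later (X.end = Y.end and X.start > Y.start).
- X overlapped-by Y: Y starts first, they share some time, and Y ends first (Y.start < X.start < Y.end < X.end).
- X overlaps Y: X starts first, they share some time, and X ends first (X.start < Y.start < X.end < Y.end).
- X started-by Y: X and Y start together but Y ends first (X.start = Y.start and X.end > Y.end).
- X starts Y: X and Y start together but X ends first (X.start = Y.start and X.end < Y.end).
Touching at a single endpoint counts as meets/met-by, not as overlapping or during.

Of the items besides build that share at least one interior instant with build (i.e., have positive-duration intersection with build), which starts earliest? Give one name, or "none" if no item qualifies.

Target build = [15:50, 17:25].
audit [18:55, 21:10] → after → excluded.
compaction [15:50, 16:55] → starts → candidate.
handoff [22:35, 22:55] → after → excluded.
planning [07:00, 11:15] → before → excluded.
qa_pass [17:50, 18:25] → after → excluded.
reindex [08:20, 11:30] → before → excluded.
Among candidates, earliest start is 15:50 → compaction.

compaction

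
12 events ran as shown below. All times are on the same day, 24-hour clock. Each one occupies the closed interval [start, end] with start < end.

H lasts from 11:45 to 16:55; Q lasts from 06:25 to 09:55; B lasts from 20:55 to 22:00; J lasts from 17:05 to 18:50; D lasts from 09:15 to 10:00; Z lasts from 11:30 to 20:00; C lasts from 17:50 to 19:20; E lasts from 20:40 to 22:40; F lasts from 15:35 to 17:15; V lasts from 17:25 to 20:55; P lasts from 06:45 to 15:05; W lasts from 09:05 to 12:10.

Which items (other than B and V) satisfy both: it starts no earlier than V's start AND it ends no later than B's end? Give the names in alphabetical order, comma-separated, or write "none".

Conditions: its start is no earlier than V's start (X.start >= 17:25) AND its end is no later than B's end (X.end <= 22:00).
C: start 17:50 >= 17:25? ✓; end 19:20 <= 22:00? ✓ → yes.
D: start 09:15 >= 17:25? ✗; end 10:00 <= 22:00? ✓ → no.
E: start 20:40 >= 17:25? ✓; end 22:40 <= 22:00? ✗ → no.
F: start 15:35 >= 17:25? ✗; end 17:15 <= 22:00? ✓ → no.
H: start 11:45 >= 17:25? ✗; end 16:55 <= 22:00? ✓ → no.
J: start 17:05 >= 17:25? ✗; end 18:50 <= 22:00? ✓ → no.
P: start 06:45 >= 17:25? ✗; end 15:05 <= 22:00? ✓ → no.
Q: start 06:25 >= 17:25? ✗; end 09:55 <= 22:00? ✓ → no.
W: start 09:05 >= 17:25? ✗; end 12:10 <= 22:00? ✓ → no.
Z: start 11:30 >= 17:25? ✗; end 20:00 <= 22:00? ✓ → no.
Result: C.

C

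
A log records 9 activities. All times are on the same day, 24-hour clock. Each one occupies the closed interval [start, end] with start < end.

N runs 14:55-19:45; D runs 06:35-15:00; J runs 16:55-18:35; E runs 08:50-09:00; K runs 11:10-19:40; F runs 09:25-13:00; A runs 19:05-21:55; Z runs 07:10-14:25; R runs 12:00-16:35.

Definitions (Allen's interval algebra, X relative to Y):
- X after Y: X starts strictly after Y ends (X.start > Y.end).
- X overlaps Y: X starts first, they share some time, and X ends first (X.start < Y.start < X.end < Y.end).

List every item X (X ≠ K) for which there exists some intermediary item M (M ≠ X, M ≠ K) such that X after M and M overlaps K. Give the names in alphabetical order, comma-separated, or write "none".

Target K = [11:10, 19:40].
Intermediaries M with M overlaps K: D, F, Z.
Via D — items with X after D: A, J.
Via F — items with X after F: A, J, N.
Via Z — items with X after Z: A, J, N.
Union: A, J, N.

A, J, N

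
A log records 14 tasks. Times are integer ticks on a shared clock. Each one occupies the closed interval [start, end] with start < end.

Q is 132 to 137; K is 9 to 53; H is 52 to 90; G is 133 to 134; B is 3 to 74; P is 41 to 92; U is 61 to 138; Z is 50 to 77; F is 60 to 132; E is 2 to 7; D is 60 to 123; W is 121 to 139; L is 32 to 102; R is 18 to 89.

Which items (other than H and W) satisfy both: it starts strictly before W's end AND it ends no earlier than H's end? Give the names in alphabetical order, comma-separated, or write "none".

Conditions: its start is strictly before W's end (X.start < 139) AND its end is no earlier than H's end (X.end >= 90).
B: start 3 < 139? ✓; end 74 >= 90? ✗ → no.
D: start 60 < 139? ✓; end 123 >= 90? ✓ → yes.
E: start 2 < 139? ✓; end 7 >= 90? ✗ → no.
F: start 60 < 139? ✓; end 132 >= 90? ✓ → yes.
G: start 133 < 139? ✓; end 134 >= 90? ✓ → yes.
K: start 9 < 139? ✓; end 53 >= 90? ✗ → no.
L: start 32 < 139? ✓; end 102 >= 90? ✓ → yes.
P: start 41 < 139? ✓; end 92 >= 90? ✓ → yes.
Q: start 132 < 139? ✓; end 137 >= 90? ✓ → yes.
R: start 18 < 139? ✓; end 89 >= 90? ✗ → no.
U: start 61 < 139? ✓; end 138 >= 90? ✓ → yes.
Z: start 50 < 139? ✓; end 77 >= 90? ✗ → no.
Result: D, F, G, L, P, Q, U.

D, F, G, L, P, Q, U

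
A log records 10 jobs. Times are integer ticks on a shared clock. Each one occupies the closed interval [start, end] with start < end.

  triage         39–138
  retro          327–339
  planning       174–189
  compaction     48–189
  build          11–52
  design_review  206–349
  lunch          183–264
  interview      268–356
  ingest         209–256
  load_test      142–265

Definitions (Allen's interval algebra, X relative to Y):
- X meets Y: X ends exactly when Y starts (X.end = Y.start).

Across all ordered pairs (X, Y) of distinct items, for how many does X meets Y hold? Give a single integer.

Checking all 90 ordered pairs for relation 'meets'; matching pairs in alphabetical order:
No pair satisfies it.
Count: 0.

0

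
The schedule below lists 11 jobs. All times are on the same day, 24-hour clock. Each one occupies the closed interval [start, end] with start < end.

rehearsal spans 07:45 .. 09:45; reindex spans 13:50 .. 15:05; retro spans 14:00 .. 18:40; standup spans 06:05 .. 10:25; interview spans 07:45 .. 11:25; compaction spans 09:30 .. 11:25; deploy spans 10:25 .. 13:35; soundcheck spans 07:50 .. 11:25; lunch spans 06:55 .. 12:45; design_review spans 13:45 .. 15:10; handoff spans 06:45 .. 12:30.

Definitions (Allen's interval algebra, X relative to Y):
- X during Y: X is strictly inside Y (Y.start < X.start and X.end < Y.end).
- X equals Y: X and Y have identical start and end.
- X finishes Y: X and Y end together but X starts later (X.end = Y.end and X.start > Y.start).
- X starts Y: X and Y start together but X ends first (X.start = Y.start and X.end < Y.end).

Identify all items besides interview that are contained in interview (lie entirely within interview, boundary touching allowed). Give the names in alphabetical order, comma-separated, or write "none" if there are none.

compaction, rehearsal, soundcheck

Target interview = [07:45, 11:25].
compaction [09:30, 11:25] → finishes → yes.
deploy [10:25, 13:35] → overlapped-by → no.
design_review [13:45, 15:10] → after → no.
handoff [06:45, 12:30] → contains → no.
lunch [06:55, 12:45] → contains → no.
rehearsal [07:45, 09:45] → starts → yes.
reindex [13:50, 15:05] → after → no.
retro [14:00, 18:40] → after → no.
soundcheck [07:50, 11:25] → finishes → yes.
standup [06:05, 10:25] → overlaps → no.
Result: compaction, rehearsal, soundcheck.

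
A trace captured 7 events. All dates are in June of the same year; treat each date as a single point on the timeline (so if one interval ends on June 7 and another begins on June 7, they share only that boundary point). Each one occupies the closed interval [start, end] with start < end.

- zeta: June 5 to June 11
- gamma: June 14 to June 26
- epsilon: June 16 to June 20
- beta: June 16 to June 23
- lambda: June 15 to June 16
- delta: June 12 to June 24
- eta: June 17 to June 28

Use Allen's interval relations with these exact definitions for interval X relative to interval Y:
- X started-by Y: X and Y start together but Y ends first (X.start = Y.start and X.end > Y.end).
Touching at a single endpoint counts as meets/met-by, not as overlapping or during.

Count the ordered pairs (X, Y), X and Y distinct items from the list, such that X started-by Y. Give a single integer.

Checking all 42 ordered pairs for relation 'started-by'; matching pairs in alphabetical order:
(beta, epsilon): beta started-by epsilon ✓
Count: 1.

1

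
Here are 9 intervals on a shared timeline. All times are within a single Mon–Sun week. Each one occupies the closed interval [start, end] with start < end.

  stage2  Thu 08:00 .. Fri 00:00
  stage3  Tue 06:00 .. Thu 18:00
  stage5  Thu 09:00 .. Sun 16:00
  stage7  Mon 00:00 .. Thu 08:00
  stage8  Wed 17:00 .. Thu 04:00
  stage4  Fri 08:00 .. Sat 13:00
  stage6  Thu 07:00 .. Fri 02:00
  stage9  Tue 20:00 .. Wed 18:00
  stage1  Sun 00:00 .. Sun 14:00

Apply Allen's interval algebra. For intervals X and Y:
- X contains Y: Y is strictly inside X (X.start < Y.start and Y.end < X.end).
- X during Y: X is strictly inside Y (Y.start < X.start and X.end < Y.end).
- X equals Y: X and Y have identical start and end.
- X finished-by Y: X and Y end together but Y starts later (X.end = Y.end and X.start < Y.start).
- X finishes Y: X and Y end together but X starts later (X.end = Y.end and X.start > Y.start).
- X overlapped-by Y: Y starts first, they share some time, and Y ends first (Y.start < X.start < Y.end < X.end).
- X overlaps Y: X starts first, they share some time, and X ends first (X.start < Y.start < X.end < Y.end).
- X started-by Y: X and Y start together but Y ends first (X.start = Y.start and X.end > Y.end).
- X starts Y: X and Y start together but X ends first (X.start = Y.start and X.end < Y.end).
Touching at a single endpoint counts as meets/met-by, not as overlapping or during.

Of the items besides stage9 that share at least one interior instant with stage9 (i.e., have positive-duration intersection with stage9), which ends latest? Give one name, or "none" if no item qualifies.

stage3

Target stage9 = [Tue 20:00, Wed 18:00].
stage1 [Sun 00:00, Sun 14:00] → after → excluded.
stage2 [Thu 08:00, Fri 00:00] → after → excluded.
stage3 [Tue 06:00, Thu 18:00] → contains → candidate.
stage4 [Fri 08:00, Sat 13:00] → after → excluded.
stage5 [Thu 09:00, Sun 16:00] → after → excluded.
stage6 [Thu 07:00, Fri 02:00] → after → excluded.
stage7 [Mon 00:00, Thu 08:00] → contains → candidate.
stage8 [Wed 17:00, Thu 04:00] → overlapped-by → candidate.
Among candidates, latest end is Thu 18:00 → stage3.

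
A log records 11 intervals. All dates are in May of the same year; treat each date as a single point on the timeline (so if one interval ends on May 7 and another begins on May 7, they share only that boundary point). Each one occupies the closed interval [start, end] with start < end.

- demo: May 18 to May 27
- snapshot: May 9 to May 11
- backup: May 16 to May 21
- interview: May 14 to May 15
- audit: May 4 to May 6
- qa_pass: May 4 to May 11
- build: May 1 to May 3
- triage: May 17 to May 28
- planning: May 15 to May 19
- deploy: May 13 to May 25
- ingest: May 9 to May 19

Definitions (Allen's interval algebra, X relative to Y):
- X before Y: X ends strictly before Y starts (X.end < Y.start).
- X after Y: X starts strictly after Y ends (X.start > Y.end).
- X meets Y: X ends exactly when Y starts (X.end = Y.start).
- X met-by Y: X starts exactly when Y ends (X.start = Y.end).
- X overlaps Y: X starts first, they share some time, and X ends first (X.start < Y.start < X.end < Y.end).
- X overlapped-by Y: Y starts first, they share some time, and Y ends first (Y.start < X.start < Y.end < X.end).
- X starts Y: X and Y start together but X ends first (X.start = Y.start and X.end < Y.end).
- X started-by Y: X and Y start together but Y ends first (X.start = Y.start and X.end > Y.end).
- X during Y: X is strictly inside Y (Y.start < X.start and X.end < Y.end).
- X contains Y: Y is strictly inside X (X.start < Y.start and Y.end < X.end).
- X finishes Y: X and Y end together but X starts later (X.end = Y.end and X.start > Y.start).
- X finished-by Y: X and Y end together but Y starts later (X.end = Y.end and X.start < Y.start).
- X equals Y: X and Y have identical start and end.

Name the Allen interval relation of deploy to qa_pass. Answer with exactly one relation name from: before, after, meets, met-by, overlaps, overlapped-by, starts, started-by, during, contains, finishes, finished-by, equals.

deploy = [May 13, May 25]; qa_pass = [May 4, May 11].
Compare endpoints: deploy.start > qa_pass.start, deploy.start > qa_pass.end, deploy.end > qa_pass.start, deploy.end > qa_pass.end.
That pattern is 'after'.

after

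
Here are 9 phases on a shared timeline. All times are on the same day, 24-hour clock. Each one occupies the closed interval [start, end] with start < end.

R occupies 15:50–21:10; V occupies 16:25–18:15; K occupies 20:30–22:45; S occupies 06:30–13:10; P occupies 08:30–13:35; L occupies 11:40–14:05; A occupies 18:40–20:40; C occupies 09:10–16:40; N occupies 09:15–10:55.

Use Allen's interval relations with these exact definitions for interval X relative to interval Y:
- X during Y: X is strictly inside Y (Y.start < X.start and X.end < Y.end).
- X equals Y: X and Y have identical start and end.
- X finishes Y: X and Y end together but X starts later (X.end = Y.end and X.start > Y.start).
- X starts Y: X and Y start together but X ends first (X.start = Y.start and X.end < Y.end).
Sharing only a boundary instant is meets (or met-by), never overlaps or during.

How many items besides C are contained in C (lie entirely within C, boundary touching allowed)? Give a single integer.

Target C = [09:10, 16:40].
A [18:40, 20:40] → after → no.
K [20:30, 22:45] → after → no.
L [11:40, 14:05] → during → counts.
N [09:15, 10:55] → during → counts.
P [08:30, 13:35] → overlaps → no.
R [15:50, 21:10] → overlapped-by → no.
S [06:30, 13:10] → overlaps → no.
V [16:25, 18:15] → overlapped-by → no.
Total: 2.

2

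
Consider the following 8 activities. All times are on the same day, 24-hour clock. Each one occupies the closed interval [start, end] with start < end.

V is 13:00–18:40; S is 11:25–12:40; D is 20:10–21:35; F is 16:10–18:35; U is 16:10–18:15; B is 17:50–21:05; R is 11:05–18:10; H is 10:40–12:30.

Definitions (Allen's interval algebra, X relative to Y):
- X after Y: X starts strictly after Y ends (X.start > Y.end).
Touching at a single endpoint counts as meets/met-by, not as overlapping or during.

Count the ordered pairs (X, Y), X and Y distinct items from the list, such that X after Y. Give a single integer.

14

Checking all 56 ordered pairs for relation 'after'; matching pairs in alphabetical order:
(B, H): B after H ✓
(B, S): B after S ✓
(D, F): D after F ✓
(D, H): D after H ✓
(D, R): D after R ✓
(D, S): D after S ✓
(D, U): D after U ✓
(D, V): D after V ✓
(F, H): F after H ✓
(F, S): F after S ✓
(U, H): U after H ✓
(U, S): U after S ✓
(V, H): V after H ✓
(V, S): V after S ✓
Count: 14.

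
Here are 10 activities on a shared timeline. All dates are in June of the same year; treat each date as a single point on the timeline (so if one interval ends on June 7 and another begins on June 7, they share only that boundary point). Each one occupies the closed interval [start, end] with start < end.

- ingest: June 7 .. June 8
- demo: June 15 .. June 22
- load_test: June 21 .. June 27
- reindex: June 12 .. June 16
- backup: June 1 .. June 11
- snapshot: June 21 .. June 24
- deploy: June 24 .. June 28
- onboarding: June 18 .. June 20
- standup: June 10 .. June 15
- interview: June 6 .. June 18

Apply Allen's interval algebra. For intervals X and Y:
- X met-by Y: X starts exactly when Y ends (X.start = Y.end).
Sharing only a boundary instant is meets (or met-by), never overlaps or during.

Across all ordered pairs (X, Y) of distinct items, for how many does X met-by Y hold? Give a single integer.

Checking all 90 ordered pairs for relation 'met-by'; matching pairs in alphabetical order:
(demo, standup): demo met-by standup ✓
(deploy, snapshot): deploy met-by snapshot ✓
(onboarding, interview): onboarding met-by interview ✓
Count: 3.

3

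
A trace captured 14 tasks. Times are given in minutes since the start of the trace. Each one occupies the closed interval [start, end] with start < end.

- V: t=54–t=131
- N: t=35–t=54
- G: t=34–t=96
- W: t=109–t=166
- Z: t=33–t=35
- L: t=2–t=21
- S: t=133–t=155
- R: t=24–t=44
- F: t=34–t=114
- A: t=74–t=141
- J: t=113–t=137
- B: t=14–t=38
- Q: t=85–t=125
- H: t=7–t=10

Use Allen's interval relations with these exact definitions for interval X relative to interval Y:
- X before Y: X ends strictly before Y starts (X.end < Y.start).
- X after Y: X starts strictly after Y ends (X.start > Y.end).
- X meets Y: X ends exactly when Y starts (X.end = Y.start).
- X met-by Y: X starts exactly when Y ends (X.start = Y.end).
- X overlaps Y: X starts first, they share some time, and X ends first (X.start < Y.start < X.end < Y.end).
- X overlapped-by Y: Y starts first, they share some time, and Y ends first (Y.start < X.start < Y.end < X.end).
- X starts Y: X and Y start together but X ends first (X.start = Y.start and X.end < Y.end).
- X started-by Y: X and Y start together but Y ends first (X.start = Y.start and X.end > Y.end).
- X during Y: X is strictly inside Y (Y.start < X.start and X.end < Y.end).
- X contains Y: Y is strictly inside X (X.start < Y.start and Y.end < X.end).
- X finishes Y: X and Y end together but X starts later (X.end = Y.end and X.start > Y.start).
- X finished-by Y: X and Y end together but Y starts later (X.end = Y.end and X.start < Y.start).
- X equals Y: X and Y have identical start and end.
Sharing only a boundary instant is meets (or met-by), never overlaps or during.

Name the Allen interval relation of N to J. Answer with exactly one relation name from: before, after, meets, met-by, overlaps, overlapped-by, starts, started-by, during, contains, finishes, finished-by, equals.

N = [t=35, t=54]; J = [t=113, t=137].
Compare endpoints: N.start < J.start, N.start < J.end, N.end < J.start, N.end < J.end.
That pattern is 'before'.

before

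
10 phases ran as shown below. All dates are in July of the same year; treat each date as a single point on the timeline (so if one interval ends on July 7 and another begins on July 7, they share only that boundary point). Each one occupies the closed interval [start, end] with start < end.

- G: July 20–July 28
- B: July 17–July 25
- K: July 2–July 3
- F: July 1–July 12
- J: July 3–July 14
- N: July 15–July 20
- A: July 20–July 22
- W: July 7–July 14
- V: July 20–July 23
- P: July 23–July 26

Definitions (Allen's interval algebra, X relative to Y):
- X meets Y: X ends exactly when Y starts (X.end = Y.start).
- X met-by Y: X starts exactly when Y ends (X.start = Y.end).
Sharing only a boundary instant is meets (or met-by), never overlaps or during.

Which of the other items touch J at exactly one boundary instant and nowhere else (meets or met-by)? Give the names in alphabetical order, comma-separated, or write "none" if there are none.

Target J = [July 3, July 14].
A [July 20, July 22] → after → no.
B [July 17, July 25] → after → no.
F [July 1, July 12] → overlaps → no.
G [July 20, July 28] → after → no.
K [July 2, July 3] → meets → yes.
N [July 15, July 20] → after → no.
P [July 23, July 26] → after → no.
V [July 20, July 23] → after → no.
W [July 7, July 14] → finishes → no.
Result: K.

K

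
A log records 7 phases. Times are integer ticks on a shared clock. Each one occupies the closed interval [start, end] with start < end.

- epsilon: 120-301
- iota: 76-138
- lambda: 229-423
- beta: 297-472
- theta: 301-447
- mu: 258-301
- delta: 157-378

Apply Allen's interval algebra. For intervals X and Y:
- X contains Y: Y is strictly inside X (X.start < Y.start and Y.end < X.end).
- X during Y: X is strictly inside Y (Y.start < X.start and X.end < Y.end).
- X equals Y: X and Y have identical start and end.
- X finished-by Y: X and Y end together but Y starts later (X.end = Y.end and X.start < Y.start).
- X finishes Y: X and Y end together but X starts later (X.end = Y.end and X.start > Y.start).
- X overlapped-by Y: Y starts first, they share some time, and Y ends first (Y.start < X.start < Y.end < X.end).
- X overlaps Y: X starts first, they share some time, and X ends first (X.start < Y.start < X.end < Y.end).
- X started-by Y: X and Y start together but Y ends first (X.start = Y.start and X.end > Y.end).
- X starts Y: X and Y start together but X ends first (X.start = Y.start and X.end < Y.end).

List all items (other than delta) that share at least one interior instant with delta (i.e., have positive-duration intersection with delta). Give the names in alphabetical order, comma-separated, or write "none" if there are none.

beta, epsilon, lambda, mu, theta

Target delta = [157, 378].
beta [297, 472] → overlapped-by → yes.
epsilon [120, 301] → overlaps → yes.
iota [76, 138] → before → no.
lambda [229, 423] → overlapped-by → yes.
mu [258, 301] → during → yes.
theta [301, 447] → overlapped-by → yes.
Result: beta, epsilon, lambda, mu, theta.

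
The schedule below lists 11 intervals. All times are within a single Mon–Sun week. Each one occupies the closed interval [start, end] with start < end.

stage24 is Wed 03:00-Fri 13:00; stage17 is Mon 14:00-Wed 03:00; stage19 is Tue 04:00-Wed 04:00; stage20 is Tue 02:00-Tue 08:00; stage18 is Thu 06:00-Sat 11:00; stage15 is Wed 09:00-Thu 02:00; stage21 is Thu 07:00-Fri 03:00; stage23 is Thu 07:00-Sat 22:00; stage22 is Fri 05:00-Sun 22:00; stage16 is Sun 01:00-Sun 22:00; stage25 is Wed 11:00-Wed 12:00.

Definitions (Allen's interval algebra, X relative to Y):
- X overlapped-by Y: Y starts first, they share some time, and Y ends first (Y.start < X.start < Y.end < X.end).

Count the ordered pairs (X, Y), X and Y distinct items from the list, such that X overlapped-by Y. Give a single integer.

9

Checking all 110 ordered pairs for relation 'overlapped-by'; matching pairs in alphabetical order:
(stage18, stage24): stage18 overlapped-by stage24 ✓
(stage19, stage17): stage19 overlapped-by stage17 ✓
(stage19, stage20): stage19 overlapped-by stage20 ✓
(stage22, stage18): stage22 overlapped-by stage18 ✓
(stage22, stage23): stage22 overlapped-by stage23 ✓
(stage22, stage24): stage22 overlapped-by stage24 ✓
(stage23, stage18): stage23 overlapped-by stage18 ✓
(stage23, stage24): stage23 overlapped-by stage24 ✓
(stage24, stage19): stage24 overlapped-by stage19 ✓
Count: 9.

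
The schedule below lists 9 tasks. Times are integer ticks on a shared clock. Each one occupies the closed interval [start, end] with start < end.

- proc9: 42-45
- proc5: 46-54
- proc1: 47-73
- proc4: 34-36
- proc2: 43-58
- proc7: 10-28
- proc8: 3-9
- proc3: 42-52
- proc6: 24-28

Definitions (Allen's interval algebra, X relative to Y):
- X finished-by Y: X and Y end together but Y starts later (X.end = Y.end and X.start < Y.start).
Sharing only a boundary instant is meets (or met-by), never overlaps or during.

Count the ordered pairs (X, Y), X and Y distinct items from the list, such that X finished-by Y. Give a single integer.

1

Checking all 72 ordered pairs for relation 'finished-by'; matching pairs in alphabetical order:
(proc7, proc6): proc7 finished-by proc6 ✓
Count: 1.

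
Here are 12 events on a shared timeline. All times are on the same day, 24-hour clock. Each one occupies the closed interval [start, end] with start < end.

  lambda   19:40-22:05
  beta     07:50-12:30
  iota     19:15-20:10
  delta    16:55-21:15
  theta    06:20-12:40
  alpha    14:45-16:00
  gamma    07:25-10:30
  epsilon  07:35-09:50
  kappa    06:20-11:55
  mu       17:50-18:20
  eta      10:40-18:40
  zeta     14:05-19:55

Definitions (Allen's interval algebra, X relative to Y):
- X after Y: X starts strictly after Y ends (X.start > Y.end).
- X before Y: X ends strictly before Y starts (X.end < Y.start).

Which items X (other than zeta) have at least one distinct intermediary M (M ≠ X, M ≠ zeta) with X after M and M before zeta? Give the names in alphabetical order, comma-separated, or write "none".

Target zeta = [14:05, 19:55].
Intermediaries M with M before zeta: beta, epsilon, gamma, kappa, theta.
Via beta — items with X after beta: alpha, delta, iota, lambda, mu.
Via epsilon — items with X after epsilon: alpha, delta, eta, iota, lambda, mu.
Via gamma — items with X after gamma: alpha, delta, eta, iota, lambda, mu.
Via kappa — items with X after kappa: alpha, delta, iota, lambda, mu.
Via theta — items with X after theta: alpha, delta, iota, lambda, mu.
Union: alpha, delta, eta, iota, lambda, mu.

alpha, delta, eta, iota, lambda, mu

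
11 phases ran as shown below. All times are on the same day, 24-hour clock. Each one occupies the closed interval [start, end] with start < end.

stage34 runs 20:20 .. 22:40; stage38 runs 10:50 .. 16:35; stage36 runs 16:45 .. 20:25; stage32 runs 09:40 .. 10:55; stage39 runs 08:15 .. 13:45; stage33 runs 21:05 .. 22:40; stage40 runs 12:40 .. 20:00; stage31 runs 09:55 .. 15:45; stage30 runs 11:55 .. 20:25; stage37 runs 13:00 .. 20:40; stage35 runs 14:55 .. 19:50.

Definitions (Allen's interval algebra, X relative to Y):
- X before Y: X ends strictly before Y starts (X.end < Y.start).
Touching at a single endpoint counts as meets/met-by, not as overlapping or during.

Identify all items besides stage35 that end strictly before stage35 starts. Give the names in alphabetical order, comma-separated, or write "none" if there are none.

stage32, stage39

Target stage35 = [14:55, 19:50].
stage30 [11:55, 20:25] → contains → no.
stage31 [09:55, 15:45] → overlaps → no.
stage32 [09:40, 10:55] → before → yes.
stage33 [21:05, 22:40] → after → no.
stage34 [20:20, 22:40] → after → no.
stage36 [16:45, 20:25] → overlapped-by → no.
stage37 [13:00, 20:40] → contains → no.
stage38 [10:50, 16:35] → overlaps → no.
stage39 [08:15, 13:45] → before → yes.
stage40 [12:40, 20:00] → contains → no.
Result: stage32, stage39.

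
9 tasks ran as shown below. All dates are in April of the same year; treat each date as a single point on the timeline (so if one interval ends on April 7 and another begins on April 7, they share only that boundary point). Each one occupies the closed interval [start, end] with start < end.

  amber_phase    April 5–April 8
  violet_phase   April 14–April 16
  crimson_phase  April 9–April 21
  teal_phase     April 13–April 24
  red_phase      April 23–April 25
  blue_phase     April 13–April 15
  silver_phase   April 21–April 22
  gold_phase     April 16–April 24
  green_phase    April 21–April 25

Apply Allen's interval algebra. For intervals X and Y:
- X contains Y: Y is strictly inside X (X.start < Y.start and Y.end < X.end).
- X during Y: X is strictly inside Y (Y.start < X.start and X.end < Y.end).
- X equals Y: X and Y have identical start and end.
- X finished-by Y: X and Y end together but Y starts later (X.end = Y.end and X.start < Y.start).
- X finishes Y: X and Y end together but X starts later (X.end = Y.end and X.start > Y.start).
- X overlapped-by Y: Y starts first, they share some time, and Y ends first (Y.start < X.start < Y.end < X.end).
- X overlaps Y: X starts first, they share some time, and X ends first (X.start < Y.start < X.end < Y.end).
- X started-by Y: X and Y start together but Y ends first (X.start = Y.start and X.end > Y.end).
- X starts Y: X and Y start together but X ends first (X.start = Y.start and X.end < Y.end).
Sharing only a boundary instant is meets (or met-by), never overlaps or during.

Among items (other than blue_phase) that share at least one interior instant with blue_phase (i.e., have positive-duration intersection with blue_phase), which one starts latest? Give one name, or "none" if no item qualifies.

violet_phase

Target blue_phase = [April 13, April 15].
amber_phase [April 5, April 8] → before → excluded.
crimson_phase [April 9, April 21] → contains → candidate.
gold_phase [April 16, April 24] → after → excluded.
green_phase [April 21, April 25] → after → excluded.
red_phase [April 23, April 25] → after → excluded.
silver_phase [April 21, April 22] → after → excluded.
teal_phase [April 13, April 24] → started-by → candidate.
violet_phase [April 14, April 16] → overlapped-by → candidate.
Among candidates, latest start is April 14 → violet_phase.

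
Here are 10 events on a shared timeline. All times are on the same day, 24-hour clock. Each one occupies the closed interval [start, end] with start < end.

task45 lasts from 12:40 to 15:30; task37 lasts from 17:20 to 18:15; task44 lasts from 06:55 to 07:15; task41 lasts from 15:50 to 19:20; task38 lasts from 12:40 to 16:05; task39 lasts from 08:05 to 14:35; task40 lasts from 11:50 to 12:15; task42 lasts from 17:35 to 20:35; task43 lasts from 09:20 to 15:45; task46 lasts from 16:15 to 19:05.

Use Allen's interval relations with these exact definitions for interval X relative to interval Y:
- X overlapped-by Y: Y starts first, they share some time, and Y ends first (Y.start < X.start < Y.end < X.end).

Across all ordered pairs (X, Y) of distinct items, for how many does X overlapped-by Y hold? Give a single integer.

Checking all 90 ordered pairs for relation 'overlapped-by'; matching pairs in alphabetical order:
(task38, task39): task38 overlapped-by task39 ✓
(task38, task43): task38 overlapped-by task43 ✓
(task41, task38): task41 overlapped-by task38 ✓
(task42, task37): task42 overlapped-by task37 ✓
(task42, task41): task42 overlapped-by task41 ✓
(task42, task46): task42 overlapped-by task46 ✓
(task43, task39): task43 overlapped-by task39 ✓
(task45, task39): task45 overlapped-by task39 ✓
Count: 8.

8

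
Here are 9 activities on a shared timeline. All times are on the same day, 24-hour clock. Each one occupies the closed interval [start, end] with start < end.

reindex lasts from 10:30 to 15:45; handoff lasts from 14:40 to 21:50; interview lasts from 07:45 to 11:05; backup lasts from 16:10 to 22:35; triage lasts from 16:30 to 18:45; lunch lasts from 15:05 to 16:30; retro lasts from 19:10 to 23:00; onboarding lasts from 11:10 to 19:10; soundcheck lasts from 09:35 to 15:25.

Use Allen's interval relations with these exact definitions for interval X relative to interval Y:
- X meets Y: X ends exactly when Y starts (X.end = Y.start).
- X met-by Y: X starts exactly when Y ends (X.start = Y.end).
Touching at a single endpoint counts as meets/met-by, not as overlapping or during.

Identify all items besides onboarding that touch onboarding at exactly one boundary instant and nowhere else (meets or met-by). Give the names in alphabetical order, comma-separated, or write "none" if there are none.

retro

Target onboarding = [11:10, 19:10].
backup [16:10, 22:35] → overlapped-by → no.
handoff [14:40, 21:50] → overlapped-by → no.
interview [07:45, 11:05] → before → no.
lunch [15:05, 16:30] → during → no.
reindex [10:30, 15:45] → overlaps → no.
retro [19:10, 23:00] → met-by → yes.
soundcheck [09:35, 15:25] → overlaps → no.
triage [16:30, 18:45] → during → no.
Result: retro.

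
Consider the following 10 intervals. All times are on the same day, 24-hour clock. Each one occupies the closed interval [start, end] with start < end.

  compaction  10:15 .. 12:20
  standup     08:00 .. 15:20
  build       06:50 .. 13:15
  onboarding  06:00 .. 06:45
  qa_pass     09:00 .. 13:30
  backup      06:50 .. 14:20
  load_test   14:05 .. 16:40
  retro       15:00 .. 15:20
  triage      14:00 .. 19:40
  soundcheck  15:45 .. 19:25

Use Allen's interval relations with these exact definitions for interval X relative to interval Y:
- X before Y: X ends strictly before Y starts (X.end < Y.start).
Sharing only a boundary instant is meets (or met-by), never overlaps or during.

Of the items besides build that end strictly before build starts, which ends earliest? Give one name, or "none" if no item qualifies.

onboarding

Target build = [06:50, 13:15].
backup [06:50, 14:20] → started-by → excluded.
compaction [10:15, 12:20] → during → excluded.
load_test [14:05, 16:40] → after → excluded.
onboarding [06:00, 06:45] → before → candidate.
qa_pass [09:00, 13:30] → overlapped-by → excluded.
retro [15:00, 15:20] → after → excluded.
soundcheck [15:45, 19:25] → after → excluded.
standup [08:00, 15:20] → overlapped-by → excluded.
triage [14:00, 19:40] → after → excluded.
Among candidates, earliest end is 06:45 → onboarding.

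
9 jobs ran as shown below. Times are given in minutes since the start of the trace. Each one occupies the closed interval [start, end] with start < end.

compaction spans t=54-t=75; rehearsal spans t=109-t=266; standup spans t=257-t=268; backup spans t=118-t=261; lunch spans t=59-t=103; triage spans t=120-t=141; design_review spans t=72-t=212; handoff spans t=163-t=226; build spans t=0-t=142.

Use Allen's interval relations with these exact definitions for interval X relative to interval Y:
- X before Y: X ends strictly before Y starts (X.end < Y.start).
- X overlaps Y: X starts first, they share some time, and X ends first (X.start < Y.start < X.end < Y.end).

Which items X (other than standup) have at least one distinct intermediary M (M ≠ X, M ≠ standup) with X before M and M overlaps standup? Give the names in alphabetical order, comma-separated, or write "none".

Target standup = [t=257, t=268].
Intermediaries M with M overlaps standup: backup, rehearsal.
Via backup — items with X before backup: compaction, lunch.
Via rehearsal — items with X before rehearsal: compaction, lunch.
Union: compaction, lunch.

compaction, lunch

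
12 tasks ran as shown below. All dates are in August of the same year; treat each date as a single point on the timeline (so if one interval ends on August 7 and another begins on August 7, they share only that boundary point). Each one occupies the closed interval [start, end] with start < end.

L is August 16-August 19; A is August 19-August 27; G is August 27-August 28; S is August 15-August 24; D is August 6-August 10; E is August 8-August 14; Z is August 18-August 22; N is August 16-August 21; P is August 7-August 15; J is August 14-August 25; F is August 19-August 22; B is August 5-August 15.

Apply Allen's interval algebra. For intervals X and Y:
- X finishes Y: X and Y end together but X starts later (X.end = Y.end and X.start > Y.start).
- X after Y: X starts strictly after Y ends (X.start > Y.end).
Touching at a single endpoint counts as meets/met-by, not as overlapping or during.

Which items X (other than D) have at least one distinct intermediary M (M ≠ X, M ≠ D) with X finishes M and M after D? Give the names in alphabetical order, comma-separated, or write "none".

F

Target D = [August 6, August 10].
Intermediaries M with M after D: A, F, G, J, L, N, S, Z.
Via A — items with X finishes A: none.
Via F — items with X finishes F: none.
Via G — items with X finishes G: none.
Via J — items with X finishes J: none.
Via L — items with X finishes L: none.
Via N — items with X finishes N: none.
Via S — items with X finishes S: none.
Via Z — items with X finishes Z: F.
Union: F.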